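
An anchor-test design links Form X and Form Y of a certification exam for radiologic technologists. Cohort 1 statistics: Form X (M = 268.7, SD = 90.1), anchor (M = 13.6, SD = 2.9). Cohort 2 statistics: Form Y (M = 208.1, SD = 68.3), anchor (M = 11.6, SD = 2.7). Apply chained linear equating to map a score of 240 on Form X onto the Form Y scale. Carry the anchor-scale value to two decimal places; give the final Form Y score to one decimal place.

235.4

Form X → anchor (Cohort 1): v = (2.9/90.1)(240 − 268.7) + 13.6 = 12.68
anchor → Form Y (Cohort 2): y = (68.3/2.7)(12.68 − 11.6) + 208.1 = 235.4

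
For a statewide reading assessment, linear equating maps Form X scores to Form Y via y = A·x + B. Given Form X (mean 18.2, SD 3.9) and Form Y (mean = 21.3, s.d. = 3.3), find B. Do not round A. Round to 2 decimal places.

5.90

A = SD_Y / SD_X = 3.3 / 3.9 = 0.846154
B = M_Y − A·M_X = 21.3 − 0.846154 × 18.2 = 5.90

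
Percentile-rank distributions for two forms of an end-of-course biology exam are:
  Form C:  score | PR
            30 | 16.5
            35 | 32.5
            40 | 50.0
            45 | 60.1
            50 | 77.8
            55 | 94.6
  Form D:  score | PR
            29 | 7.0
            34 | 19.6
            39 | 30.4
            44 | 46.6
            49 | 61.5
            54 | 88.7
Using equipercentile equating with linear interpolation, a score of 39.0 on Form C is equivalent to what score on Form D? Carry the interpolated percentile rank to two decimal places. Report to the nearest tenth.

PR of 39.0 on Form C: 32.5 + (39.0 − 35)/(40 − 35) × (50.0 − 32.5) = 46.50
On Form D, PR 46.50 falls between score 39 (PR 30.4) and 44 (PR 46.6).
Interpolate: 39 + (46.50 − 30.4)/(46.6 − 30.4) × (44 − 39) = 44.0

44.0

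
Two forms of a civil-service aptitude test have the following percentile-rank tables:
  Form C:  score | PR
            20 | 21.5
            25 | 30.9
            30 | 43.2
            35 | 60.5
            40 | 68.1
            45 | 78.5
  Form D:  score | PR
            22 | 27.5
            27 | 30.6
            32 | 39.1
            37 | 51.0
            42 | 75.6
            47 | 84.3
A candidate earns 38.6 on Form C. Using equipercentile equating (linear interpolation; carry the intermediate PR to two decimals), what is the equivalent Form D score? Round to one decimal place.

40.0

PR of 38.6 on Form C: 60.5 + (38.6 − 35)/(40 − 35) × (68.1 − 60.5) = 65.97
On Form D, PR 65.97 falls between score 37 (PR 51.0) and 42 (PR 75.6).
Interpolate: 37 + (65.97 − 51.0)/(75.6 − 51.0) × (42 − 37) = 40.0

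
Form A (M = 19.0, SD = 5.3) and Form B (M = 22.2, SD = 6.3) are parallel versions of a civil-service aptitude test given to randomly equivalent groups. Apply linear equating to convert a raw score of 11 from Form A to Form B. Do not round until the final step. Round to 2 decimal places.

Linear equating: y = (SD_Y/SD_X)(x − M_X) + M_Y
y = (6.3/5.3)(11 − 19.0) + 22.2
y = 1.188679 × -8.0 + 22.2 = -9.5094 + 22.2 = 12.69

12.69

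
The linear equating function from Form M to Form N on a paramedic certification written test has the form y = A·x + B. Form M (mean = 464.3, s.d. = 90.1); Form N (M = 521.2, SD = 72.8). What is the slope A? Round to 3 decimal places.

0.808

A = SD_Y / SD_X = 72.8 / 90.1 = 0.808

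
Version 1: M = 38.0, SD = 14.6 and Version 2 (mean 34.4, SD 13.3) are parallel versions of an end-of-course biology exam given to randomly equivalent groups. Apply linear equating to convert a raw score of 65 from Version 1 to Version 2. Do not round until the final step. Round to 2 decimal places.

59.00

Linear equating: y = (SD_Y/SD_X)(x − M_X) + M_Y
y = (13.3/14.6)(65 − 38.0) + 34.4
y = 0.910959 × 27.0 + 34.4 = 24.5959 + 34.4 = 59.00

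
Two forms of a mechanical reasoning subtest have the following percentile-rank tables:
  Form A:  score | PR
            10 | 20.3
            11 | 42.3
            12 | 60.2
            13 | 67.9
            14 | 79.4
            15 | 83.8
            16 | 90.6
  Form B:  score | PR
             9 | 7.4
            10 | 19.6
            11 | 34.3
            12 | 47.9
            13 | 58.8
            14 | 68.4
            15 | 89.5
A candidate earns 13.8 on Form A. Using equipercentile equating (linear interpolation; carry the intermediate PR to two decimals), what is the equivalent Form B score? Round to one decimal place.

14.4

PR of 13.8 on Form A: 67.9 + (13.8 − 13)/(14 − 13) × (79.4 − 67.9) = 77.10
On Form B, PR 77.10 falls between score 14 (PR 68.4) and 15 (PR 89.5).
Interpolate: 14 + (77.10 − 68.4)/(89.5 − 68.4) × (15 − 14) = 14.4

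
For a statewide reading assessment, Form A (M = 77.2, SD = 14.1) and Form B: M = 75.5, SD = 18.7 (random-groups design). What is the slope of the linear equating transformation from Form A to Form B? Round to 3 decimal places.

A = SD_Y / SD_X = 18.7 / 14.1 = 1.326

1.326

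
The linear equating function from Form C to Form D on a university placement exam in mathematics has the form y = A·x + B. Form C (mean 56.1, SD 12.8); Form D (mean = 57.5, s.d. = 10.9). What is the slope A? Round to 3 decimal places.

0.852

A = SD_Y / SD_X = 10.9 / 12.8 = 0.852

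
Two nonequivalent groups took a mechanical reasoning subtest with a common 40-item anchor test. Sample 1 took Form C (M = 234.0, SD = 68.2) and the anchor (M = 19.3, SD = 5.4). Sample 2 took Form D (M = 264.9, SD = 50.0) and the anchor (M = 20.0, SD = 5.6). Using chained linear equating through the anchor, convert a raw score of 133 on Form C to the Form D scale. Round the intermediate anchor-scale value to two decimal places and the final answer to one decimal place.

187.2

Form C → anchor (Sample 1): v = (5.4/68.2)(133 − 234.0) + 19.3 = 11.30
anchor → Form D (Sample 2): y = (50.0/5.6)(11.30 − 20.0) + 264.9 = 187.2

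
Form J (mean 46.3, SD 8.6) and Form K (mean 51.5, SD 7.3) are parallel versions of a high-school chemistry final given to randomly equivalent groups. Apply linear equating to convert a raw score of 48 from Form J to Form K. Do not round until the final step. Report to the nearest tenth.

Linear equating: y = (SD_Y/SD_X)(x − M_X) + M_Y
y = (7.3/8.6)(48 − 46.3) + 51.5
y = 0.848837 × 1.7 + 51.5 = 1.4430 + 51.5 = 52.9

52.9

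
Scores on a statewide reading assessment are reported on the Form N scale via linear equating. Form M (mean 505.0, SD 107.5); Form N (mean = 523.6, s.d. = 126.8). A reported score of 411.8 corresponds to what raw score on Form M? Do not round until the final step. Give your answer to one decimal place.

Invert y = (SD_Y/SD_X)(x − M_X) + M_Y:
x = (SD_X/SD_Y)(y − M_Y) + M_X = (107.5/126.8)(411.8 − 523.6) + 505.0
x = 0.847792 × -111.800 + 505.0 = 410.2

410.2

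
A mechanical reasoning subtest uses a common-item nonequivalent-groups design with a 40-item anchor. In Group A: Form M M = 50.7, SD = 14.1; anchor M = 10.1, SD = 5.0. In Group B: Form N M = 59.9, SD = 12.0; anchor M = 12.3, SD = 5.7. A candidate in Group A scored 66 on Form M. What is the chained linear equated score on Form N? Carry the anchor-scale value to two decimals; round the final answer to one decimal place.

Form M → anchor (Group A): v = (5.0/14.1)(66 − 50.7) + 10.1 = 15.53
anchor → Form N (Group B): y = (12.0/5.7)(15.53 − 12.3) + 59.9 = 66.7

66.7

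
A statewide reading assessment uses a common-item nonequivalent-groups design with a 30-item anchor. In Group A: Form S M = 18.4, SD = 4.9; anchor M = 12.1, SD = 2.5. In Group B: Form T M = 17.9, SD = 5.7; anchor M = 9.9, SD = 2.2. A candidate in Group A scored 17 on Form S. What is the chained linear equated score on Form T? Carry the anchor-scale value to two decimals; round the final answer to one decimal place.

Form S → anchor (Group A): v = (2.5/4.9)(17 − 18.4) + 12.1 = 11.39
anchor → Form T (Group B): y = (5.7/2.2)(11.39 − 9.9) + 17.9 = 21.8

21.8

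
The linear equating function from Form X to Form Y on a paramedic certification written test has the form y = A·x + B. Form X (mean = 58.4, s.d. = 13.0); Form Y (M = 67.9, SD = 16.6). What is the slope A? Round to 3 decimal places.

1.277

A = SD_Y / SD_X = 16.6 / 13.0 = 1.277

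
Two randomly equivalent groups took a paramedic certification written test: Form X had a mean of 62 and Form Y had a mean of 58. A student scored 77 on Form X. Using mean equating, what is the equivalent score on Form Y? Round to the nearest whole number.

Mean equating: y = x + (M_Y − M_X) = 77 + (58 − 62) = 73

73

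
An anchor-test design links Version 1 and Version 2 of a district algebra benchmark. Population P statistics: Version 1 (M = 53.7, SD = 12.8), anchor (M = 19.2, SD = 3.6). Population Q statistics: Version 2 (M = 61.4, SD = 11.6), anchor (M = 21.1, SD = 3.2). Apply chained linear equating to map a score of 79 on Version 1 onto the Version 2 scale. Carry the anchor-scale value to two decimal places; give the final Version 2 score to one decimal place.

Version 1 → anchor (Population P): v = (3.6/12.8)(79 − 53.7) + 19.2 = 26.32
anchor → Version 2 (Population Q): y = (11.6/3.2)(26.32 − 21.1) + 61.4 = 80.3

80.3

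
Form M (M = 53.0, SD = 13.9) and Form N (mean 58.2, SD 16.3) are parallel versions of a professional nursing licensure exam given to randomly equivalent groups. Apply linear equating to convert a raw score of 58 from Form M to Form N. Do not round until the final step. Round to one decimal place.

Linear equating: y = (SD_Y/SD_X)(x − M_X) + M_Y
y = (16.3/13.9)(58 − 53.0) + 58.2
y = 1.172662 × 5.0 + 58.2 = 5.8633 + 58.2 = 64.1

64.1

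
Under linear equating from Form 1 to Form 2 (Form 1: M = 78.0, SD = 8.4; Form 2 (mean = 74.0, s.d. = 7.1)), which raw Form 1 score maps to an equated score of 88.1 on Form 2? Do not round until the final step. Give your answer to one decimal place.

94.7

Invert y = (SD_Y/SD_X)(x − M_X) + M_Y:
x = (SD_X/SD_Y)(y − M_Y) + M_X = (8.4/7.1)(88.1 − 74.0) + 78.0
x = 1.183099 × 14.100 + 78.0 = 94.7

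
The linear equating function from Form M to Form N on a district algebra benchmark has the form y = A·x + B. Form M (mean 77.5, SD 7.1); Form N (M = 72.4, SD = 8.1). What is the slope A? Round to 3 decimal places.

A = SD_Y / SD_X = 8.1 / 7.1 = 1.141

1.141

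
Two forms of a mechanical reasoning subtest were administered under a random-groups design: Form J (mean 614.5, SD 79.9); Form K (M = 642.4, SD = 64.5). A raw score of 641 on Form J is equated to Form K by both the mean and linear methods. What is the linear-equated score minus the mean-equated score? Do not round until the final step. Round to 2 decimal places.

-5.11

Mean-equated: 641 + (642.4 − 614.5) = 668.90
Linear-equated: (64.5/79.9)(641 − 614.5) + 642.4 = 663.792
Difference = 663.792 − 668.90 = -5.11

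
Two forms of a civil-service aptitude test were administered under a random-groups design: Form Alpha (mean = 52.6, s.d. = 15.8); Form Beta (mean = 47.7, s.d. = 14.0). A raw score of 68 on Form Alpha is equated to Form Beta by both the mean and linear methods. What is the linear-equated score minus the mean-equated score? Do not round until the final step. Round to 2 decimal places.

-1.75

Mean-equated: 68 + (47.7 − 52.6) = 63.10
Linear-equated: (14.0/15.8)(68 − 52.6) + 47.7 = 61.346
Difference = 61.346 − 63.10 = -1.75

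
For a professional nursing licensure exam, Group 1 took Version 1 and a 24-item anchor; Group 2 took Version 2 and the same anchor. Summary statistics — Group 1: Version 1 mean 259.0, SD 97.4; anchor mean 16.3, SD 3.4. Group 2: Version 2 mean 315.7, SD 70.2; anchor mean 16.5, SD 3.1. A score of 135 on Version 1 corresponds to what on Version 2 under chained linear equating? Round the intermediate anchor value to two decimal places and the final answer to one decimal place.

213.1

Version 1 → anchor (Group 1): v = (3.4/97.4)(135 − 259.0) + 16.3 = 11.97
anchor → Version 2 (Group 2): y = (70.2/3.1)(11.97 − 16.5) + 315.7 = 213.1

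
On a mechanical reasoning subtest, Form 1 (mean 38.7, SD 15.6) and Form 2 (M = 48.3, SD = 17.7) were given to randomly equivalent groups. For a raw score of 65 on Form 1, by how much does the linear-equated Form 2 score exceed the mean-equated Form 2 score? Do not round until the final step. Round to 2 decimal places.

3.54

Mean-equated: 65 + (48.3 − 38.7) = 74.60
Linear-equated: (17.7/15.6)(65 − 38.7) + 48.3 = 78.140
Difference = 78.140 − 74.60 = 3.54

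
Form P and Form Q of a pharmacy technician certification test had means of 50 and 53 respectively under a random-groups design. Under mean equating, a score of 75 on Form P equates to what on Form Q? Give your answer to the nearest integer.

78

Mean equating: y = x + (M_Y − M_X) = 75 + (53 − 50) = 78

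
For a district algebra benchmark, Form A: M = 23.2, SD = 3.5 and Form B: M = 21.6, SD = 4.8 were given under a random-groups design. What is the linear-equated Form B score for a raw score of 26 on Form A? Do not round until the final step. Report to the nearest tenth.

25.4

Linear equating: y = (SD_Y/SD_X)(x − M_X) + M_Y
y = (4.8/3.5)(26 − 23.2) + 21.6
y = 1.371429 × 2.8 + 21.6 = 3.8400 + 21.6 = 25.4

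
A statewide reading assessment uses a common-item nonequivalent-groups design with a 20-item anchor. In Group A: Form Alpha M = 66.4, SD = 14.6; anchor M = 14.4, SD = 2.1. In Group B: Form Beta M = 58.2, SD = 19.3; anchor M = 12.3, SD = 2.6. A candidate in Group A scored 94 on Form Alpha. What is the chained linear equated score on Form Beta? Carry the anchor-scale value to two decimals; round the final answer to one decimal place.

103.3

Form Alpha → anchor (Group A): v = (2.1/14.6)(94 − 66.4) + 14.4 = 18.37
anchor → Form Beta (Group B): y = (19.3/2.6)(18.37 − 12.3) + 58.2 = 103.3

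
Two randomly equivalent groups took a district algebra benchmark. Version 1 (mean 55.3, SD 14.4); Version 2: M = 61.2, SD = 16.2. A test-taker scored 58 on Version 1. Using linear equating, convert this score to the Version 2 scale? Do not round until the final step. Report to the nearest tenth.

Linear equating: y = (SD_Y/SD_X)(x − M_X) + M_Y
y = (16.2/14.4)(58 − 55.3) + 61.2
y = 1.125000 × 2.7 + 61.2 = 3.0375 + 61.2 = 64.2

64.2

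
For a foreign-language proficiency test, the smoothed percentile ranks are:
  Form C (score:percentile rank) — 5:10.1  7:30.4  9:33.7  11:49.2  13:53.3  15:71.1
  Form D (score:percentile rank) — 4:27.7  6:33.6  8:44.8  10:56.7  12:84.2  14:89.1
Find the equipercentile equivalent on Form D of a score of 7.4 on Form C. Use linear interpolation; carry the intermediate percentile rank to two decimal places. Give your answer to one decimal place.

PR of 7.4 on Form C: 30.4 + (7.4 − 7)/(9 − 7) × (33.7 − 30.4) = 31.06
On Form D, PR 31.06 falls between score 4 (PR 27.7) and 6 (PR 33.6).
Interpolate: 4 + (31.06 − 27.7)/(33.6 − 27.7) × (6 − 4) = 5.1

5.1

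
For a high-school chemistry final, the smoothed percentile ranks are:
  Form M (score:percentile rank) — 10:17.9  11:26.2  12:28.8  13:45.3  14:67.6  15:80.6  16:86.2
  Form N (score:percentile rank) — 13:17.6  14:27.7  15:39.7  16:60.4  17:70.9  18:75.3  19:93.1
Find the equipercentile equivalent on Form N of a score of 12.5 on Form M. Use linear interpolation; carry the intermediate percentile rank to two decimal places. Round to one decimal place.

PR of 12.5 on Form M: 28.8 + (12.5 − 12)/(13 − 12) × (45.3 − 28.8) = 37.05
On Form N, PR 37.05 falls between score 14 (PR 27.7) and 15 (PR 39.7).
Interpolate: 14 + (37.05 − 27.7)/(39.7 − 27.7) × (15 − 14) = 14.8

14.8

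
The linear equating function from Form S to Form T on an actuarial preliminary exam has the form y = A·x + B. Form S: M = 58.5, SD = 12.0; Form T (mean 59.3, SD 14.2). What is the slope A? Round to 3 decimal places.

A = SD_Y / SD_X = 14.2 / 12.0 = 1.183

1.183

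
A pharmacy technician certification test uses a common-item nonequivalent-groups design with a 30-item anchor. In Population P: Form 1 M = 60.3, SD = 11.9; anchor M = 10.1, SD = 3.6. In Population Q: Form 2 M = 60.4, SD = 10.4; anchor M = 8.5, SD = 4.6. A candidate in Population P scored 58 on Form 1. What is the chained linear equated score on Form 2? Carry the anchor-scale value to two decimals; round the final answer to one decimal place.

Form 1 → anchor (Population P): v = (3.6/11.9)(58 − 60.3) + 10.1 = 9.40
anchor → Form 2 (Population Q): y = (10.4/4.6)(9.40 − 8.5) + 60.4 = 62.4

62.4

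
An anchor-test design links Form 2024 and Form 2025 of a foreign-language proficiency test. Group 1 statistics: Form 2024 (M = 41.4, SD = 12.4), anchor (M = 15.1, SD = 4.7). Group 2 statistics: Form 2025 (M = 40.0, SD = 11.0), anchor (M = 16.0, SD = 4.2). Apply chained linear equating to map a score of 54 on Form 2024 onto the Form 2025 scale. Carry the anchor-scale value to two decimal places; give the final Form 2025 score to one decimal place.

50.2

Form 2024 → anchor (Group 1): v = (4.7/12.4)(54 − 41.4) + 15.1 = 19.88
anchor → Form 2025 (Group 2): y = (11.0/4.2)(19.88 − 16.0) + 40.0 = 50.2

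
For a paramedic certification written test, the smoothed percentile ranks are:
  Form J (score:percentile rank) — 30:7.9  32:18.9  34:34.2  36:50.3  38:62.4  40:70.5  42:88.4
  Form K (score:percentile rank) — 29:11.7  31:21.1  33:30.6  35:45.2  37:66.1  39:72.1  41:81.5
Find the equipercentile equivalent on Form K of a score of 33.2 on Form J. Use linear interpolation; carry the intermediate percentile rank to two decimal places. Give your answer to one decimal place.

PR of 33.2 on Form J: 18.9 + (33.2 − 32)/(34 − 32) × (34.2 − 18.9) = 28.08
On Form K, PR 28.08 falls between score 31 (PR 21.1) and 33 (PR 30.6).
Interpolate: 31 + (28.08 − 21.1)/(30.6 − 21.1) × (33 − 31) = 32.5

32.5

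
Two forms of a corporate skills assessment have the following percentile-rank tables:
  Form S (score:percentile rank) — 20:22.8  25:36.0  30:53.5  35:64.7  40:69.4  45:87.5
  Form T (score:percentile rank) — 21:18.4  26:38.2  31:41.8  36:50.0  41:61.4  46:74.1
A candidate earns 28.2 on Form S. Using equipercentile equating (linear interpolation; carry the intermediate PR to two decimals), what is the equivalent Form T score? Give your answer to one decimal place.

PR of 28.2 on Form S: 36.0 + (28.2 − 25)/(30 − 25) × (53.5 − 36.0) = 47.20
On Form T, PR 47.20 falls between score 31 (PR 41.8) and 36 (PR 50.0).
Interpolate: 31 + (47.20 − 41.8)/(50.0 − 41.8) × (36 − 31) = 34.3

34.3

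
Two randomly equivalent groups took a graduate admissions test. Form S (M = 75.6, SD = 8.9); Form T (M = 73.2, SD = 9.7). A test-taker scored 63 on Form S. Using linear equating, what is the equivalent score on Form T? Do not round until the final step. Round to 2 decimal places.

Linear equating: y = (SD_Y/SD_X)(x − M_X) + M_Y
y = (9.7/8.9)(63 − 75.6) + 73.2
y = 1.089888 × -12.6 + 73.2 = -13.7326 + 73.2 = 59.47

59.47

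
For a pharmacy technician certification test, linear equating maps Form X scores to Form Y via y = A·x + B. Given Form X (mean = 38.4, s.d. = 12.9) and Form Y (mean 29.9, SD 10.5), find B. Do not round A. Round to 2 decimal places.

A = SD_Y / SD_X = 10.5 / 12.9 = 0.813953
B = M_Y − A·M_X = 29.9 − 0.813953 × 38.4 = -1.36

-1.36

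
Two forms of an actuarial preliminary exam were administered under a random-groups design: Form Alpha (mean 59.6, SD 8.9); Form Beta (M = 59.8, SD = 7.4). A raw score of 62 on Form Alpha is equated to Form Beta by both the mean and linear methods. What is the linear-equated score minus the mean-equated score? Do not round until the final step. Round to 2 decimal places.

-0.40

Mean-equated: 62 + (59.8 − 59.6) = 62.20
Linear-equated: (7.4/8.9)(62 − 59.6) + 59.8 = 61.796
Difference = 61.796 − 62.20 = -0.40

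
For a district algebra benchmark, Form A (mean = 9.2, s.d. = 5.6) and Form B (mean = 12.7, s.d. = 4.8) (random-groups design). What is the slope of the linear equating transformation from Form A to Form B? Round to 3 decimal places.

A = SD_Y / SD_X = 4.8 / 5.6 = 0.857

0.857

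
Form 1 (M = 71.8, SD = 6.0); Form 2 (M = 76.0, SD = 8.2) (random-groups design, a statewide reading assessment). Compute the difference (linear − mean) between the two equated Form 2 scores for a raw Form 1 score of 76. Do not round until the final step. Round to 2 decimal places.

1.54

Mean-equated: 76 + (76.0 − 71.8) = 80.20
Linear-equated: (8.2/6.0)(76 − 71.8) + 76.0 = 81.740
Difference = 81.740 − 80.20 = 1.54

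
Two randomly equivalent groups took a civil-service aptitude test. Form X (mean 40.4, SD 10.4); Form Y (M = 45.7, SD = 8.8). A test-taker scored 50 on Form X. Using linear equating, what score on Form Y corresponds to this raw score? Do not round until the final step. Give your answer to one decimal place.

Linear equating: y = (SD_Y/SD_X)(x − M_X) + M_Y
y = (8.8/10.4)(50 − 40.4) + 45.7
y = 0.846154 × 9.6 + 45.7 = 8.1231 + 45.7 = 53.8

53.8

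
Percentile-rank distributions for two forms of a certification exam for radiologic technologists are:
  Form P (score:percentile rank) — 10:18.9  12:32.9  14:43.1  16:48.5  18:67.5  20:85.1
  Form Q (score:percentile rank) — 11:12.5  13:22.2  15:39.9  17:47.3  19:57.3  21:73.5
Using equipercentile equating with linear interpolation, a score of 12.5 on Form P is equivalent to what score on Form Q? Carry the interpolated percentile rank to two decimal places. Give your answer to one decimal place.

14.5

PR of 12.5 on Form P: 32.9 + (12.5 − 12)/(14 − 12) × (43.1 − 32.9) = 35.45
On Form Q, PR 35.45 falls between score 13 (PR 22.2) and 15 (PR 39.9).
Interpolate: 13 + (35.45 − 22.2)/(39.9 − 22.2) × (15 − 13) = 14.5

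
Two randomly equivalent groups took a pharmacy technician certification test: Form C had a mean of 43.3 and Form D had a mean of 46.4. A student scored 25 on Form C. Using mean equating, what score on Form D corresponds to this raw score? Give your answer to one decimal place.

28.1

Mean equating: y = x + (M_Y − M_X) = 25 + (46.4 − 43.3) = 28.1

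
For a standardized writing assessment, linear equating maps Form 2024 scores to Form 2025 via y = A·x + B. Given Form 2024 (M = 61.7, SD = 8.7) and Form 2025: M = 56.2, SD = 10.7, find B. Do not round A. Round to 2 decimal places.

-19.68

A = SD_Y / SD_X = 10.7 / 8.7 = 1.229885
B = M_Y − A·M_X = 56.2 − 1.229885 × 61.7 = -19.68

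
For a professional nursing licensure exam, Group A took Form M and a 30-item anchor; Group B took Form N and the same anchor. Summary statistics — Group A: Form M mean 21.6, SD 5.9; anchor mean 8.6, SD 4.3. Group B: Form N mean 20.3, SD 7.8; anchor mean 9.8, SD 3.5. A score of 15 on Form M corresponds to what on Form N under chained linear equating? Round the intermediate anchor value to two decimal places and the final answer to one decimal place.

Form M → anchor (Group A): v = (4.3/5.9)(15 − 21.6) + 8.6 = 3.79
anchor → Form N (Group B): y = (7.8/3.5)(3.79 − 9.8) + 20.3 = 6.9

6.9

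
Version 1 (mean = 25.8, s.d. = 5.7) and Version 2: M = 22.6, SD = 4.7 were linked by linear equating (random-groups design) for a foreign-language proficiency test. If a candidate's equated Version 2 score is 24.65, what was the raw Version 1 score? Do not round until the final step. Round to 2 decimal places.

28.29

Invert y = (SD_Y/SD_X)(x − M_X) + M_Y:
x = (SD_X/SD_Y)(y − M_Y) + M_X = (5.7/4.7)(24.65 − 22.6) + 25.8
x = 1.212766 × 2.050 + 25.8 = 28.29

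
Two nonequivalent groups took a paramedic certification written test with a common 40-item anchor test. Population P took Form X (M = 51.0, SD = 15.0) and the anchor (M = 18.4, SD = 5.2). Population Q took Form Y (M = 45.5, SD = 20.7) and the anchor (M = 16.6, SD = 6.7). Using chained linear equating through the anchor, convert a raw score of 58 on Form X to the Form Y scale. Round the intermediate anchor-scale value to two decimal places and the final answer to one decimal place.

Form X → anchor (Population P): v = (5.2/15.0)(58 − 51.0) + 18.4 = 20.83
anchor → Form Y (Population Q): y = (20.7/6.7)(20.83 − 16.6) + 45.5 = 58.6

58.6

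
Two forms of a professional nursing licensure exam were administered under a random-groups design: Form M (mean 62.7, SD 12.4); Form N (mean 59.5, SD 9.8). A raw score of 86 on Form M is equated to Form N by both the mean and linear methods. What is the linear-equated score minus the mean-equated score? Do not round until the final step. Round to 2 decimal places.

Mean-equated: 86 + (59.5 − 62.7) = 82.80
Linear-equated: (9.8/12.4)(86 − 62.7) + 59.5 = 77.915
Difference = 77.915 − 82.80 = -4.89

-4.89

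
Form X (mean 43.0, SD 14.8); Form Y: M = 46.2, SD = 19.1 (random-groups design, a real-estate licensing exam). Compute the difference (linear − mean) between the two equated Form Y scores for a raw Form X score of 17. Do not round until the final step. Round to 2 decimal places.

-7.55

Mean-equated: 17 + (46.2 − 43.0) = 20.20
Linear-equated: (19.1/14.8)(17 − 43.0) + 46.2 = 12.646
Difference = 12.646 − 20.20 = -7.55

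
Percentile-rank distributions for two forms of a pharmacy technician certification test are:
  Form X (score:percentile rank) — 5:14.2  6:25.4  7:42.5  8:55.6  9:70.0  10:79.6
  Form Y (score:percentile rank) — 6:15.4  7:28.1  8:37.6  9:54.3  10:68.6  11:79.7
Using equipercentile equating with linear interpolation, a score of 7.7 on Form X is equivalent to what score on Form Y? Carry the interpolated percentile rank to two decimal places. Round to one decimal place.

8.8

PR of 7.7 on Form X: 42.5 + (7.7 − 7)/(8 − 7) × (55.6 − 42.5) = 51.67
On Form Y, PR 51.67 falls between score 8 (PR 37.6) and 9 (PR 54.3).
Interpolate: 8 + (51.67 − 37.6)/(54.3 − 37.6) × (9 − 8) = 8.8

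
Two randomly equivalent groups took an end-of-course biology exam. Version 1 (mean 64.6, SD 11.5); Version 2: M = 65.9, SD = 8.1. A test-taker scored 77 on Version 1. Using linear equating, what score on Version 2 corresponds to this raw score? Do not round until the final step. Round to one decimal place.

Linear equating: y = (SD_Y/SD_X)(x − M_X) + M_Y
y = (8.1/11.5)(77 − 64.6) + 65.9
y = 0.704348 × 12.4 + 65.9 = 8.7339 + 65.9 = 74.6

74.6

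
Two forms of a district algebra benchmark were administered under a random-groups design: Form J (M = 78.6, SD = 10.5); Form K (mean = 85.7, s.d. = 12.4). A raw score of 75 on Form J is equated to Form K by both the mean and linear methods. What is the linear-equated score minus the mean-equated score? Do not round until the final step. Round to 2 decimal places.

-0.65

Mean-equated: 75 + (85.7 − 78.6) = 82.10
Linear-equated: (12.4/10.5)(75 − 78.6) + 85.7 = 81.449
Difference = 81.449 − 82.10 = -0.65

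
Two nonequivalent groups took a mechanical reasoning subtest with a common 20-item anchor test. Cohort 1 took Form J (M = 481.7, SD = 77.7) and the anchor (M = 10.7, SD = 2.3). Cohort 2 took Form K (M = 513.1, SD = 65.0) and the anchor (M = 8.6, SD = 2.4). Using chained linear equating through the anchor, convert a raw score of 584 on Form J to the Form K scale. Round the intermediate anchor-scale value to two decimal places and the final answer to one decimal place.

652.0

Form J → anchor (Cohort 1): v = (2.3/77.7)(584 − 481.7) + 10.7 = 13.73
anchor → Form K (Cohort 2): y = (65.0/2.4)(13.73 − 8.6) + 513.1 = 652.0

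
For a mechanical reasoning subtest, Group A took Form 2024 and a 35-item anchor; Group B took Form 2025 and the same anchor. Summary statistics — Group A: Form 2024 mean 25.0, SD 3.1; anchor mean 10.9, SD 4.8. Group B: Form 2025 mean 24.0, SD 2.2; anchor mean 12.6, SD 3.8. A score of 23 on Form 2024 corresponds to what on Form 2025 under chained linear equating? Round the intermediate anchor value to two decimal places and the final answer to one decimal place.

Form 2024 → anchor (Group A): v = (4.8/3.1)(23 − 25.0) + 10.9 = 7.80
anchor → Form 2025 (Group B): y = (2.2/3.8)(7.80 − 12.6) + 24.0 = 21.2

21.2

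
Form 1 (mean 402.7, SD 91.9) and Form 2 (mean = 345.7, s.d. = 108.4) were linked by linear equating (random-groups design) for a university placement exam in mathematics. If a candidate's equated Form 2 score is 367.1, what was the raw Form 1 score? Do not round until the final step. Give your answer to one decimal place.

Invert y = (SD_Y/SD_X)(x − M_X) + M_Y:
x = (SD_X/SD_Y)(y − M_Y) + M_X = (91.9/108.4)(367.1 − 345.7) + 402.7
x = 0.847786 × 21.400 + 402.7 = 420.8

420.8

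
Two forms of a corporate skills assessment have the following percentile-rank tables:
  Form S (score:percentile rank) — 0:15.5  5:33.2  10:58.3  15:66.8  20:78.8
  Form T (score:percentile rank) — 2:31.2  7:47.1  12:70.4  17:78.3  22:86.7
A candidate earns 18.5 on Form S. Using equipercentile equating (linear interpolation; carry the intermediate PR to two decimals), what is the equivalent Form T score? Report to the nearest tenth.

15.0

PR of 18.5 on Form S: 66.8 + (18.5 − 15)/(20 − 15) × (78.8 − 66.8) = 75.20
On Form T, PR 75.20 falls between score 12 (PR 70.4) and 17 (PR 78.3).
Interpolate: 12 + (75.20 − 70.4)/(78.3 − 70.4) × (17 − 12) = 15.0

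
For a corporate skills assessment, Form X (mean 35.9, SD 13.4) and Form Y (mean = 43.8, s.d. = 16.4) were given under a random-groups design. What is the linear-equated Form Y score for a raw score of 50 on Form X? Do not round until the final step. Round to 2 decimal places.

Linear equating: y = (SD_Y/SD_X)(x − M_X) + M_Y
y = (16.4/13.4)(50 − 35.9) + 43.8
y = 1.223881 × 14.1 + 43.8 = 17.2567 + 43.8 = 61.06

61.06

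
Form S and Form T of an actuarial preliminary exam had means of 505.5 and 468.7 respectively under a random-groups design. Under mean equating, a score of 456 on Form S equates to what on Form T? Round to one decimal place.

Mean equating: y = x + (M_Y − M_X) = 456 + (468.7 − 505.5) = 419.2

419.2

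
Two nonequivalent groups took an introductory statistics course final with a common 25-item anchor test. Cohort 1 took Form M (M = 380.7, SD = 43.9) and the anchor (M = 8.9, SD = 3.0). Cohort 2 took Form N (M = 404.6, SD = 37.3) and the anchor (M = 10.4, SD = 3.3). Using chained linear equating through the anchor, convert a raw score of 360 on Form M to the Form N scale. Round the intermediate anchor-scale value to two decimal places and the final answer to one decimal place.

Form M → anchor (Cohort 1): v = (3.0/43.9)(360 − 380.7) + 8.9 = 7.49
anchor → Form N (Cohort 2): y = (37.3/3.3)(7.49 − 10.4) + 404.6 = 371.7

371.7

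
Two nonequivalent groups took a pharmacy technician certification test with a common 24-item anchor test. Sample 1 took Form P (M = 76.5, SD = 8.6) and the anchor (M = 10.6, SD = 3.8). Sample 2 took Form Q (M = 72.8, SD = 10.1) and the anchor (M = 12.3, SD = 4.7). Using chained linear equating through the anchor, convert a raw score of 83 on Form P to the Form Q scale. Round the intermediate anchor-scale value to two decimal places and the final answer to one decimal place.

75.3

Form P → anchor (Sample 1): v = (3.8/8.6)(83 − 76.5) + 10.6 = 13.47
anchor → Form Q (Sample 2): y = (10.1/4.7)(13.47 − 12.3) + 72.8 = 75.3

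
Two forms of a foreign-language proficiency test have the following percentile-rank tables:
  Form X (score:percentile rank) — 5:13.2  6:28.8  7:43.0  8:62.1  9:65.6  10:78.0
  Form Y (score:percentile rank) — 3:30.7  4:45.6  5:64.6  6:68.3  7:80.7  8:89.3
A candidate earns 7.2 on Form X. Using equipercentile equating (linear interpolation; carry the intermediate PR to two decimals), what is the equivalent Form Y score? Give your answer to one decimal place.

4.1

PR of 7.2 on Form X: 43.0 + (7.2 − 7)/(8 − 7) × (62.1 − 43.0) = 46.82
On Form Y, PR 46.82 falls between score 4 (PR 45.6) and 5 (PR 64.6).
Interpolate: 4 + (46.82 − 45.6)/(64.6 − 45.6) × (5 − 4) = 4.1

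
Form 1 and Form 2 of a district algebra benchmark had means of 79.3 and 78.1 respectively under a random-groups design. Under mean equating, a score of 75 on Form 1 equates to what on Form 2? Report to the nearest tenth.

73.8

Mean equating: y = x + (M_Y − M_X) = 75 + (78.1 − 79.3) = 73.8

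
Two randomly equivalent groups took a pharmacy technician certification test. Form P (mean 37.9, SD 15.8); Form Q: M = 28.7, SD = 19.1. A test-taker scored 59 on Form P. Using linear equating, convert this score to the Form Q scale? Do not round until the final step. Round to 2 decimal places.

Linear equating: y = (SD_Y/SD_X)(x − M_X) + M_Y
y = (19.1/15.8)(59 − 37.9) + 28.7
y = 1.208861 × 21.1 + 28.7 = 25.5070 + 28.7 = 54.21

54.21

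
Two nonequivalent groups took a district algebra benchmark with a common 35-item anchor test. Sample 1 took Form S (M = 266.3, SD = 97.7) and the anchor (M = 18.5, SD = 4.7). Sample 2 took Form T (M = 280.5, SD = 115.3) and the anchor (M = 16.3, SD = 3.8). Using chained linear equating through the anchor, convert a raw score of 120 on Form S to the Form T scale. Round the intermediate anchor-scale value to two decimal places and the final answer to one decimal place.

133.6

Form S → anchor (Sample 1): v = (4.7/97.7)(120 − 266.3) + 18.5 = 11.46
anchor → Form T (Sample 2): y = (115.3/3.8)(11.46 − 16.3) + 280.5 = 133.6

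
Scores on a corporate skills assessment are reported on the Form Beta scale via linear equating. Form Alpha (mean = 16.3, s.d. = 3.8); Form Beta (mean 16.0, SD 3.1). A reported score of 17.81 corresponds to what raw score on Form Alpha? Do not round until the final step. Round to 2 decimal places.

Invert y = (SD_Y/SD_X)(x − M_X) + M_Y:
x = (SD_X/SD_Y)(y − M_Y) + M_X = (3.8/3.1)(17.81 − 16.0) + 16.3
x = 1.225806 × 1.810 + 16.3 = 18.52

18.52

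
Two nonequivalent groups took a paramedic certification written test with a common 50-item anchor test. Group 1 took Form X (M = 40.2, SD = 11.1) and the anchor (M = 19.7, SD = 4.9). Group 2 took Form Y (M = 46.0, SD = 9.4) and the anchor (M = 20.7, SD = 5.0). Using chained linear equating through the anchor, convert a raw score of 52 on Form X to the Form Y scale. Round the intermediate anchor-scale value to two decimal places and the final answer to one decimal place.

53.9

Form X → anchor (Group 1): v = (4.9/11.1)(52 − 40.2) + 19.7 = 24.91
anchor → Form Y (Group 2): y = (9.4/5.0)(24.91 − 20.7) + 46.0 = 53.9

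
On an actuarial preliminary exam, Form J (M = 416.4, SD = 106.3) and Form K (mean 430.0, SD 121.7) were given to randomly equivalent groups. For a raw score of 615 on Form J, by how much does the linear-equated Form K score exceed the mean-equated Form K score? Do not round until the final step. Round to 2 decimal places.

28.77

Mean-equated: 615 + (430.0 − 416.4) = 628.60
Linear-equated: (121.7/106.3)(615 − 416.4) + 430.0 = 657.372
Difference = 657.372 − 628.60 = 28.77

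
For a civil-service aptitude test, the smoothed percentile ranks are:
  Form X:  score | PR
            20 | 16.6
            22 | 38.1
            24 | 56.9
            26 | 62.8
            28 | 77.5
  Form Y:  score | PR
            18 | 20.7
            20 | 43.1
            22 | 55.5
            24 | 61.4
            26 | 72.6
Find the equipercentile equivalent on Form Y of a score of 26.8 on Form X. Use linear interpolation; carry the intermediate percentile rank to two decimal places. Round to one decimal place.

PR of 26.8 on Form X: 62.8 + (26.8 − 26)/(28 − 26) × (77.5 − 62.8) = 68.68
On Form Y, PR 68.68 falls between score 24 (PR 61.4) and 26 (PR 72.6).
Interpolate: 24 + (68.68 − 61.4)/(72.6 − 61.4) × (26 − 24) = 25.3

25.3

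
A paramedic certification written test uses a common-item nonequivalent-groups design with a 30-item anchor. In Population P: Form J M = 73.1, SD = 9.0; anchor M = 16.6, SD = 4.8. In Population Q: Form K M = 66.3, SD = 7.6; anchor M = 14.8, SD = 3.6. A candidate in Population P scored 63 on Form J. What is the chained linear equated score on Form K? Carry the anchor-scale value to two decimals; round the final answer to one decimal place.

Form J → anchor (Population P): v = (4.8/9.0)(63 − 73.1) + 16.6 = 11.21
anchor → Form K (Population Q): y = (7.6/3.6)(11.21 − 14.8) + 66.3 = 58.7

58.7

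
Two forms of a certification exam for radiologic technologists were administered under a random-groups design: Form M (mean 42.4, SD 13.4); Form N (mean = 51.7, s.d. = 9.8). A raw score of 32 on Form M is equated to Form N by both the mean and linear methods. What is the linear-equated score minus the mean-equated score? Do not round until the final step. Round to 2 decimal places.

2.79

Mean-equated: 32 + (51.7 − 42.4) = 41.30
Linear-equated: (9.8/13.4)(32 − 42.4) + 51.7 = 44.094
Difference = 44.094 − 41.30 = 2.79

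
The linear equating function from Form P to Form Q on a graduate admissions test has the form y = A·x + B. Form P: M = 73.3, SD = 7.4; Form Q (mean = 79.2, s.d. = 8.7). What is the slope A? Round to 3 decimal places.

A = SD_Y / SD_X = 8.7 / 7.4 = 1.176

1.176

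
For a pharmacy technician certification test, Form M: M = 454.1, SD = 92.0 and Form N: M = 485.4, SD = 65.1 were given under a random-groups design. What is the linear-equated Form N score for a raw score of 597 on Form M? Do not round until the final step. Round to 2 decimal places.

Linear equating: y = (SD_Y/SD_X)(x − M_X) + M_Y
y = (65.1/92.0)(597 − 454.1) + 485.4
y = 0.707609 × 142.9 + 485.4 = 101.1173 + 485.4 = 586.52

586.52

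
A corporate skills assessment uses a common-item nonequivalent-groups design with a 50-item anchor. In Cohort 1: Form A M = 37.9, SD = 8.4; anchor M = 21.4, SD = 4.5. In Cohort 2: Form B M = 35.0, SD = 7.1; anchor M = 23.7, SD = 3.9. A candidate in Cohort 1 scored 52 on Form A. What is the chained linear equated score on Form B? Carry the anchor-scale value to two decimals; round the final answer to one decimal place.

Form A → anchor (Cohort 1): v = (4.5/8.4)(52 − 37.9) + 21.4 = 28.95
anchor → Form B (Cohort 2): y = (7.1/3.9)(28.95 − 23.7) + 35.0 = 44.6

44.6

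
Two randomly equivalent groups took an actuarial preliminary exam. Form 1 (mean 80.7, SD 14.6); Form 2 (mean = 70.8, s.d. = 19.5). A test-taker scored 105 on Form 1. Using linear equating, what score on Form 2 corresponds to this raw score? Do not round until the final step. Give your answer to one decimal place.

103.3

Linear equating: y = (SD_Y/SD_X)(x − M_X) + M_Y
y = (19.5/14.6)(105 − 80.7) + 70.8
y = 1.335616 × 24.3 + 70.8 = 32.4555 + 70.8 = 103.3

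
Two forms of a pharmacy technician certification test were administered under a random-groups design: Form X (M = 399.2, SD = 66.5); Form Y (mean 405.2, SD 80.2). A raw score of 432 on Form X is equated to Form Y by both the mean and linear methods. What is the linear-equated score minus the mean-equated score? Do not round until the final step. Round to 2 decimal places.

6.76

Mean-equated: 432 + (405.2 − 399.2) = 438.00
Linear-equated: (80.2/66.5)(432 − 399.2) + 405.2 = 444.757
Difference = 444.757 − 438.00 = 6.76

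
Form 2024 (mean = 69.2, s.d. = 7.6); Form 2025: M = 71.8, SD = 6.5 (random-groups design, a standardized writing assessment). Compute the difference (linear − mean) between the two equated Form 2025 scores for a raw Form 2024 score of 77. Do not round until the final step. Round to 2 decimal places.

-1.13

Mean-equated: 77 + (71.8 − 69.2) = 79.60
Linear-equated: (6.5/7.6)(77 − 69.2) + 71.8 = 78.471
Difference = 78.471 − 79.60 = -1.13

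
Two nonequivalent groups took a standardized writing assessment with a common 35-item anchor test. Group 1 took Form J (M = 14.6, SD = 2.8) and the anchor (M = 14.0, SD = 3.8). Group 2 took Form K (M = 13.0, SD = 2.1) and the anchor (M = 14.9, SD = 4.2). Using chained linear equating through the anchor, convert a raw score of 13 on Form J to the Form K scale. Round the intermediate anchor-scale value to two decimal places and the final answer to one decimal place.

Form J → anchor (Group 1): v = (3.8/2.8)(13 − 14.6) + 14.0 = 11.83
anchor → Form K (Group 2): y = (2.1/4.2)(11.83 − 14.9) + 13.0 = 11.5

11.5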